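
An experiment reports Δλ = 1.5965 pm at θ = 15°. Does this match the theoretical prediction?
No, inconsistent

Calculate the expected shift for θ = 15°:

Δλ_expected = λ_C(1 - cos(15°))
Δλ_expected = 2.4263 × (1 - cos(15°))
Δλ_expected = 2.4263 × 0.0341
Δλ_expected = 0.0827 pm

Given shift: 1.5965 pm
Expected shift: 0.0827 pm
Difference: 1.5138 pm

The values do not match. The given shift corresponds to θ ≈ 70.0°, not 15°.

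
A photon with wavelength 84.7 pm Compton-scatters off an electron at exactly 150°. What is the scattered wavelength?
89.2276 pm

Using the Compton formula: λ' = λ + λ_C(1 − cos θ)

For θ = 150°, cos θ = -√3/2 (exact) ≈ -0.8660, so:
1 − cos 150° = 1 − (-√3/2) ≈ 1.8660

Δλ = λ_C × 1.8660 = 2.4263 × 1.8660 = 4.5276 pm

λ' = 84.7 + 4.5276 = 89.2276 pm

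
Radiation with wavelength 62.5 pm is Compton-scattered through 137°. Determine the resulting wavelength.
66.7008 pm

Using the Compton scattering formula:
λ' = λ + Δλ = λ + λ_C(1 - cos θ)

Given:
- Initial wavelength λ = 62.5 pm
- Scattering angle θ = 137°
- Compton wavelength λ_C ≈ 2.4263 pm

Calculate the shift:
Δλ = 2.4263 × (1 - cos(137°))
Δλ = 2.4263 × 1.7314
Δλ = 4.2008 pm

Final wavelength:
λ' = 62.5 + 4.2008 = 66.7008 pm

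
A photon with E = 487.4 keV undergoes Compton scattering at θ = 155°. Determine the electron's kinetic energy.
314.4571 keV

By energy conservation: K_e = E_initial - E_final

First find the scattered photon energy:
Initial wavelength: λ = hc/E = 2.5438 pm
Compton shift: Δλ = λ_C(1 - cos(155°)) = 4.6253 pm
Final wavelength: λ' = 2.5438 + 4.6253 = 7.1691 pm
Final photon energy: E' = hc/λ' = 172.9429 keV

Electron kinetic energy:
K_e = E - E' = 487.4000 - 172.9429 = 314.4571 keV

(Intermediate values are shown rounded; full precision is carried through to the final answer.)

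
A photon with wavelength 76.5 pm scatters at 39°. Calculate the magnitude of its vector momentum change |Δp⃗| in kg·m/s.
5.7625e-24 kg·m/s

Photon momentum magnitude is p = h/λ.

Initial momentum:
p₀ = h/λ = 6.6261e-34/7.6500e-11 = 8.6615e-24 kg·m/s

After scattering:
λ' = λ + Δλ = 76.5 + 0.5407 = 77.0407 pm
p' = h/λ' = 6.6261e-34/7.7041e-11 = 8.6007e-24 kg·m/s

Momentum is a vector; the scattered photon's direction makes angle θ = 39° with the incident direction. The magnitude of the vector change Δp⃗ = p⃗₀ − p⃗' is found from the law of cosines:
|Δp⃗|² = p₀² + p'² − 2p₀p'cos θ
|Δp⃗|² = (8.6615e-24)² + (8.6007e-24)² − 2·8.6615e-24·8.6007e-24·cos(39°)
|Δp⃗| = 5.7625e-24 kg·m/s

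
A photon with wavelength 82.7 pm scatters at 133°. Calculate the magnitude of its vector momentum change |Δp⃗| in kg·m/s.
1.4351e-23 kg·m/s

Photon momentum magnitude is p = h/λ.

Initial momentum:
p₀ = h/λ = 6.6261e-34/8.2700e-11 = 8.0122e-24 kg·m/s

After scattering:
λ' = λ + Δλ = 82.7 + 4.0810 = 86.7810 pm
p' = h/λ' = 6.6261e-34/8.6781e-11 = 7.6354e-24 kg·m/s

Momentum is a vector; the scattered photon's direction makes angle θ = 133° with the incident direction. The magnitude of the vector change Δp⃗ = p⃗₀ − p⃗' is found from the law of cosines:
|Δp⃗|² = p₀² + p'² − 2p₀p'cos θ
|Δp⃗|² = (8.0122e-24)² + (7.6354e-24)² − 2·8.0122e-24·7.6354e-24·cos(133°)
|Δp⃗| = 1.4351e-23 kg·m/s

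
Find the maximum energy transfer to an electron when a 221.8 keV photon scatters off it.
103.0700 keV

Maximum energy transfer occurs at θ = 180° (backscattering).

Initial photon: E₀ = 221.8 keV → λ₀ = 5.5899 pm

Maximum Compton shift (at 180°):
Δλ_max = 2λ_C = 2 × 2.4263 = 4.8526 pm

Final wavelength:
λ' = 5.5899 + 4.8526 = 10.4425 pm

Minimum photon energy (maximum energy to electron):
E'_min = hc/λ' = 118.7300 keV

Maximum electron kinetic energy:
K_max = E₀ - E'_min = 221.8000 - 118.7300 = 103.0700 keV

(Intermediate values are shown rounded; full precision is carried through to the final answer.)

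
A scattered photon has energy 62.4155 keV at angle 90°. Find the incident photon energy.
71.0999 keV

Convert final energy to wavelength (hc ≈ 1239.842 keV·pm):
λ' = hc/E' = 1239.842 / 62.4155 = 19.8643 pm

Calculate the Compton shift:
Δλ = λ_C(1 - cos(90°))
Δλ = 2.4263 × (1 - cos(90°))
Δλ = 2.4263 pm

Initial wavelength:
λ = λ' - Δλ = 19.8643 - 2.4263 = 17.4380 pm

Initial energy:
E = hc/λ = 1239.842 / 17.4380 = 71.0999 keV

(Intermediate values are shown rounded; full precision is carried through to the final answer.)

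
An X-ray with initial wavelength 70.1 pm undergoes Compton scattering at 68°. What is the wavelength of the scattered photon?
71.6174 pm

Using the Compton scattering formula:
λ' = λ + Δλ = λ + λ_C(1 - cos θ)

Given:
- Initial wavelength λ = 70.1 pm
- Scattering angle θ = 68°
- Compton wavelength λ_C ≈ 2.4263 pm

Calculate the shift:
Δλ = 2.4263 × (1 - cos(68°))
Δλ = 2.4263 × 0.6254
Δλ = 1.5174 pm

Final wavelength:
λ' = 70.1 + 1.5174 = 71.6174 pm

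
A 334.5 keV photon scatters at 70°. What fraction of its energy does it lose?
0.3010 (or 30.10%)

Calculate initial and final photon energies:

Initial: E₀ = 334.5 keV → λ₀ = 3.7066 pm
Compton shift: Δλ = 1.5965 pm
Final wavelength: λ' = 5.3030 pm
Final energy: E' = 233.7994 keV

Fractional energy loss:
(E₀ - E')/E₀ = (334.5000 - 233.7994)/334.5000
= 100.7006/334.5000
= 0.3010
= 30.10%

(Intermediate values are shown rounded; full precision is carried through to the final answer.)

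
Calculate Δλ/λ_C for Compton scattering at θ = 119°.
1.4848 λ_C

The Compton shift formula is:
Δλ = λ_C(1 - cos θ)

Dividing both sides by λ_C:
Δλ/λ_C = 1 - cos θ

For θ = 119°:
Δλ/λ_C = 1 - cos(119°)
Δλ/λ_C = 1 - -0.4848
Δλ/λ_C = 1.4848

This means the shift is 1.4848 × λ_C = 3.6026 pm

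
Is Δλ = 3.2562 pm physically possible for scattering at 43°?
No, inconsistent

Calculate the expected shift for θ = 43°:

Δλ_expected = λ_C(1 - cos(43°))
Δλ_expected = 2.4263 × (1 - cos(43°))
Δλ_expected = 2.4263 × 0.2686
Δλ_expected = 0.6518 pm

Given shift: 3.2562 pm
Expected shift: 0.6518 pm
Difference: 2.6043 pm

The values do not match. The given shift corresponds to θ ≈ 110.0°, not 43°.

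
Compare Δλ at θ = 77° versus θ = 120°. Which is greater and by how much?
120° produces the larger shift by a factor of 1.935

Calculate both shifts using Δλ = λ_C(1 - cos θ):

For θ₁ = 77°:
Δλ₁ = 2.4263 × (1 - cos(77°))
Δλ₁ = 2.4263 × 0.7750
Δλ₁ = 1.8805 pm

For θ₂ = 120°:
Δλ₂ = 2.4263 × (1 - cos(120°))
Δλ₂ = 2.4263 × 1.5000
Δλ₂ = 3.6395 pm

The 120° angle produces the larger shift.
Ratio: 3.6395/1.8805 = 1.935

(Intermediate values are shown rounded; full precision is carried through to the final answer.)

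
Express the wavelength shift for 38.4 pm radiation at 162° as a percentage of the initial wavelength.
12.3278%

Calculate the Compton shift:
Δλ = λ_C(1 - cos(162°))
Δλ = 2.4263 × (1 - cos(162°))
Δλ = 2.4263 × 1.9511
Δλ = 4.7339 pm

Percentage change:
(Δλ/λ₀) × 100 = (4.7339/38.4) × 100
= 12.3278%

(Intermediate values are shown rounded; full precision is carried through to the final answer.)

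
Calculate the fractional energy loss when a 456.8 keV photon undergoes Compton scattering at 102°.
0.5192 (or 51.92%)

Calculate initial and final photon energies:

Initial: E₀ = 456.8 keV → λ₀ = 2.7142 pm
Compton shift: Δλ = 2.9308 pm
Final wavelength: λ' = 5.6450 pm
Final energy: E' = 219.6370 keV

Fractional energy loss:
(E₀ - E')/E₀ = (456.8000 - 219.6370)/456.8000
= 237.1630/456.8000
= 0.5192
= 51.92%

(Intermediate values are shown rounded; full precision is carried through to the final answer.)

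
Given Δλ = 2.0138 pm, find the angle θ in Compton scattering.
80.21°

From the Compton formula Δλ = λ_C(1 - cos θ), we can solve for θ:

cos θ = 1 - Δλ/λ_C

Given:
- Δλ = 2.0138 pm
- λ_C = h/(m_e·c) ≈ 2.42631024 pm

cos θ = 1 - 2.0138/2.42631024
cos θ = 1 - 0.829985
cos θ = 0.170015

θ = arccos(0.170015)
θ = 80.21°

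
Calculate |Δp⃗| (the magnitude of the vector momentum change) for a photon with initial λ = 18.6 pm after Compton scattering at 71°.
3.9770e-23 kg·m/s

Photon momentum magnitude is p = h/λ.

Initial momentum:
p₀ = h/λ = 6.6261e-34/1.8600e-11 = 3.5624e-23 kg·m/s

After scattering:
λ' = λ + Δλ = 18.6 + 1.6364 = 20.2364 pm
p' = h/λ' = 6.6261e-34/2.0236e-11 = 3.2743e-23 kg·m/s

Momentum is a vector; the scattered photon's direction makes angle θ = 71° with the incident direction. The magnitude of the vector change Δp⃗ = p⃗₀ − p⃗' is found from the law of cosines:
|Δp⃗|² = p₀² + p'² − 2p₀p'cos θ
|Δp⃗|² = (3.5624e-23)² + (3.2743e-23)² − 2·3.5624e-23·3.2743e-23·cos(71°)
|Δp⃗| = 3.9770e-23 kg·m/s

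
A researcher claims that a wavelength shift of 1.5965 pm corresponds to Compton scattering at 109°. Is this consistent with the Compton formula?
No, inconsistent

Calculate the expected shift for θ = 109°:

Δλ_expected = λ_C(1 - cos(109°))
Δλ_expected = 2.4263 × (1 - cos(109°))
Δλ_expected = 2.4263 × 1.3256
Δλ_expected = 3.2162 pm

Given shift: 1.5965 pm
Expected shift: 3.2162 pm
Difference: 1.6198 pm

The values do not match. The given shift corresponds to θ ≈ 70.0°, not 109°.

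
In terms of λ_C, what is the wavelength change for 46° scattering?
0.3053 λ_C

The Compton shift formula is:
Δλ = λ_C(1 - cos θ)

Dividing both sides by λ_C:
Δλ/λ_C = 1 - cos θ

For θ = 46°:
Δλ/λ_C = 1 - cos(46°)
Δλ/λ_C = 1 - 0.6947
Δλ/λ_C = 0.3053

This means the shift is 0.3053 × λ_C = 0.7409 pm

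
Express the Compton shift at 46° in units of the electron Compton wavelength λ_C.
0.3053 λ_C

The Compton shift formula is:
Δλ = λ_C(1 - cos θ)

Dividing both sides by λ_C:
Δλ/λ_C = 1 - cos θ

For θ = 46°:
Δλ/λ_C = 1 - cos(46°)
Δλ/λ_C = 1 - 0.6947
Δλ/λ_C = 0.3053

This means the shift is 0.3053 × λ_C = 0.7409 pm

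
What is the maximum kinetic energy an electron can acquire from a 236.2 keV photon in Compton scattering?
113.4645 keV

Maximum energy transfer occurs at θ = 180° (backscattering).

Initial photon: E₀ = 236.2 keV → λ₀ = 5.2491 pm

Maximum Compton shift (at 180°):
Δλ_max = 2λ_C = 2 × 2.4263 = 4.8526 pm

Final wavelength:
λ' = 5.2491 + 4.8526 = 10.1017 pm

Minimum photon energy (maximum energy to electron):
E'_min = hc/λ' = 122.7355 keV

Maximum electron kinetic energy:
K_max = E₀ - E'_min = 236.2000 - 122.7355 = 113.4645 keV

(Intermediate values are shown rounded; full precision is carried through to the final answer.)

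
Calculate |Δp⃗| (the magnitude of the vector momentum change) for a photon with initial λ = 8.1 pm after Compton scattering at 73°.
8.9548e-23 kg·m/s

Photon momentum magnitude is p = h/λ.

Initial momentum:
p₀ = h/λ = 6.6261e-34/8.1000e-12 = 8.1803e-23 kg·m/s

After scattering:
λ' = λ + Δλ = 8.1 + 1.7169 = 9.8169 pm
p' = h/λ' = 6.6261e-34/9.8169e-12 = 6.7496e-23 kg·m/s

Momentum is a vector; the scattered photon's direction makes angle θ = 73° with the incident direction. The magnitude of the vector change Δp⃗ = p⃗₀ − p⃗' is found from the law of cosines:
|Δp⃗|² = p₀² + p'² − 2p₀p'cos θ
|Δp⃗|² = (8.1803e-23)² + (6.7496e-23)² − 2·8.1803e-23·6.7496e-23·cos(73°)
|Δp⃗| = 8.9548e-23 kg·m/s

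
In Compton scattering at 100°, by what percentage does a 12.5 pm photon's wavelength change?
22.7811%

Calculate the Compton shift:
Δλ = λ_C(1 - cos(100°))
Δλ = 2.4263 × (1 - cos(100°))
Δλ = 2.4263 × 1.1736
Δλ = 2.8476 pm

Percentage change:
(Δλ/λ₀) × 100 = (2.8476/12.5) × 100
= 22.7811%

(Intermediate values are shown rounded; full precision is carried through to the final answer.)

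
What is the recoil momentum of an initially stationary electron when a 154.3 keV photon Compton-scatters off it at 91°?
1.0469e-22 kg·m/s

The electron is initially at rest, so by conservation of momentum:
p⃗_e = p⃗₀ − p⃗'  (incident photon momentum minus scattered photon momentum)

Photon momentum magnitudes (p = h/λ = E/c):
λ₀ = hc/E₀ = 8.0353 pm → p₀ = h/λ₀ = 8.2462e-23 kg·m/s
Δλ = λ_C(1 − cos 91°) = 2.4687 pm
λ' = 10.5039 pm → p' = h/λ' = 6.3082e-23 kg·m/s

The scattered photon makes angle θ = 91° with the incident direction, so by the law of cosines:
|p⃗_e|² = p₀² + p'² − 2p₀p'cos θ
|p⃗_e|² = (8.2462e-23)² + (6.3082e-23)² − 2·8.2462e-23·6.3082e-23·cos(91°)
|p⃗_e| = 1.0469e-22 kg·m/s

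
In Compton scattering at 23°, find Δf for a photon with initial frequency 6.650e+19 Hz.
2.728e+18 Hz (decrease)

Convert frequency to wavelength (c = 299792458 m/s):
λ₀ = c/f₀ = 299792458/6.650e+19 = 4.5081573e-12 m = 4.5082 pm

Calculate Compton shift:
Δλ = λ_C(1 - cos(23°)) = 0.1929 pm

Final wavelength:
λ' = λ₀ + Δλ = 4.5082 + 0.1929 = 4.7010 pm

Final frequency:
f' = c/λ' = 299792458/4.7010372e-12 = 6.3771557e+19 Hz

Frequency shift (decrease):
Δf = f₀ - f' = 6.650e+19 - 6.3771557e+19 = 2.728e+18 Hz

(Intermediate values are shown rounded; full precision is carried through to the final answer.)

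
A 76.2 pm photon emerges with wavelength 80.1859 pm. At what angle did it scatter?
130.00°

First find the wavelength shift:
Δλ = λ' - λ = 80.1859 - 76.2 = 3.9859 pm

Using Δλ = λ_C(1 - cos θ), with λ_C = h/(m_e·c) ≈ 2.42631024 pm:
cos θ = 1 - Δλ/λ_C
cos θ = 1 - 3.9859/2.42631024
cos θ = -0.642783

θ = arccos(-0.642783)
θ = 130.00°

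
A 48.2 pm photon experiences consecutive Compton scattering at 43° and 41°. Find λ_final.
49.4470 pm

Apply Compton shift twice:

First scattering at θ₁ = 43°:
Δλ₁ = λ_C(1 - cos(43°))
Δλ₁ = 2.4263 × 0.2686
Δλ₁ = 0.6518 pm

After first scattering:
λ₁ = 48.2 + 0.6518 = 48.8518 pm

Second scattering at θ₂ = 41°:
Δλ₂ = λ_C(1 - cos(41°))
Δλ₂ = 2.4263 × 0.2453
Δλ₂ = 0.5952 pm

Final wavelength:
λ₂ = 48.8518 + 0.5952 = 49.4470 pm

Total shift: Δλ_total = 0.6518 + 0.5952 = 1.2470 pm

(Intermediate values are shown rounded; full precision is carried through to the final answer.)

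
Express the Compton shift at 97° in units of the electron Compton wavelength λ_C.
1.1219 λ_C

The Compton shift formula is:
Δλ = λ_C(1 - cos θ)

Dividing both sides by λ_C:
Δλ/λ_C = 1 - cos θ

For θ = 97°:
Δλ/λ_C = 1 - cos(97°)
Δλ/λ_C = 1 - -0.1219
Δλ/λ_C = 1.1219

This means the shift is 1.1219 × λ_C = 2.7220 pm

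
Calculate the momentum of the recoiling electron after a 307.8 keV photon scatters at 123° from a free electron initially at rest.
2.2269e-22 kg·m/s

The electron is initially at rest, so by conservation of momentum:
p⃗_e = p⃗₀ − p⃗'  (incident photon momentum minus scattered photon momentum)

Photon momentum magnitudes (p = h/λ = E/c):
λ₀ = hc/E₀ = 4.0281 pm → p₀ = h/λ₀ = 1.6450e-22 kg·m/s
Δλ = λ_C(1 − cos 123°) = 3.7478 pm
λ' = 7.7759 pm → p' = h/λ' = 8.5213e-23 kg·m/s

The scattered photon makes angle θ = 123° with the incident direction, so by the law of cosines:
|p⃗_e|² = p₀² + p'² − 2p₀p'cos θ
|p⃗_e|² = (1.6450e-22)² + (8.5213e-23)² − 2·1.6450e-22·8.5213e-23·cos(123°)
|p⃗_e| = 2.2269e-22 kg·m/s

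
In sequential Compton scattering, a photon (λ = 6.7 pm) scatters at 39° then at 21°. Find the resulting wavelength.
7.4019 pm

Apply Compton shift twice:

First scattering at θ₁ = 39°:
Δλ₁ = λ_C(1 - cos(39°))
Δλ₁ = 2.4263 × 0.2229
Δλ₁ = 0.5407 pm

After first scattering:
λ₁ = 6.7 + 0.5407 = 7.2407 pm

Second scattering at θ₂ = 21°:
Δλ₂ = λ_C(1 - cos(21°))
Δλ₂ = 2.4263 × 0.0664
Δλ₂ = 0.1612 pm

Final wavelength:
λ₂ = 7.2407 + 0.1612 = 7.4019 pm

Total shift: Δλ_total = 0.5407 + 0.1612 = 0.7019 pm

(Intermediate values are shown rounded; full precision is carried through to the final answer.)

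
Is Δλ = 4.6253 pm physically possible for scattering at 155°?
Yes, consistent

Calculate the expected shift for θ = 155°:

Δλ_expected = λ_C(1 - cos(155°))
Δλ_expected = 2.4263 × (1 - cos(155°))
Δλ_expected = 2.4263 × 1.9063
Δλ_expected = 4.6253 pm

Given shift: 4.6253 pm
Expected shift: 4.6253 pm
Difference: 0.0000 pm

The values match. This is consistent with Compton scattering at the stated angle.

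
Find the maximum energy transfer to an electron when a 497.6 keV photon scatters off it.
328.7823 keV

Maximum energy transfer occurs at θ = 180° (backscattering).

Initial photon: E₀ = 497.6 keV → λ₀ = 2.4916 pm

Maximum Compton shift (at 180°):
Δλ_max = 2λ_C = 2 × 2.4263 = 4.8526 pm

Final wavelength:
λ' = 2.4916 + 4.8526 = 7.3443 pm

Minimum photon energy (maximum energy to electron):
E'_min = hc/λ' = 168.8177 keV

Maximum electron kinetic energy:
K_max = E₀ - E'_min = 497.6000 - 168.8177 = 328.7823 keV

(Intermediate values are shown rounded; full precision is carried through to the final answer.)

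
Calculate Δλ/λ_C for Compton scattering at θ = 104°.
1.2419 λ_C

The Compton shift formula is:
Δλ = λ_C(1 - cos θ)

Dividing both sides by λ_C:
Δλ/λ_C = 1 - cos θ

For θ = 104°:
Δλ/λ_C = 1 - cos(104°)
Δλ/λ_C = 1 - -0.2419
Δλ/λ_C = 1.2419

This means the shift is 1.2419 × λ_C = 3.0133 pm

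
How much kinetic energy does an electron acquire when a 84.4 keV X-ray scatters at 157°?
20.3249 keV

By energy conservation: K_e = E_initial - E_final

First find the scattered photon energy:
Initial wavelength: λ = hc/E = 14.6901 pm
Compton shift: Δλ = λ_C(1 - cos(157°)) = 4.6597 pm
Final wavelength: λ' = 14.6901 + 4.6597 = 19.3498 pm
Final photon energy: E' = hc/λ' = 64.0751 keV

Electron kinetic energy:
K_e = E - E' = 84.4000 - 64.0751 = 20.3249 keV

(Intermediate values are shown rounded; full precision is carried through to the final answer.)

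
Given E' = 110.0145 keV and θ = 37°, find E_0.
115.0000 keV

Convert final energy to wavelength (hc ≈ 1239.842 keV·pm):
λ' = hc/E' = 1239.842 / 110.0145 = 11.2698 pm

Calculate the Compton shift:
Δλ = λ_C(1 - cos(37°))
Δλ = 2.4263 × (1 - cos(37°))
Δλ = 0.4886 pm

Initial wavelength:
λ = λ' - Δλ = 11.2698 - 0.4886 = 10.7812 pm

Initial energy:
E = hc/λ = 1239.842 / 10.7812 = 115.0000 keV

(Intermediate values are shown rounded; full precision is carried through to the final answer.)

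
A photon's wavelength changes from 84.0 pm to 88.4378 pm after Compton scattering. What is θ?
146.00°

First find the wavelength shift:
Δλ = λ' - λ = 88.4378 - 84.0 = 4.4378 pm

Using Δλ = λ_C(1 - cos θ), with λ_C = h/(m_e·c) ≈ 2.42631024 pm:
cos θ = 1 - Δλ/λ_C
cos θ = 1 - 4.4378/2.42631024
cos θ = -0.829032

θ = arccos(-0.829032)
θ = 146.00°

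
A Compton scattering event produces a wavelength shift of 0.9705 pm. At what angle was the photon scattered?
53.13°

From the Compton formula Δλ = λ_C(1 - cos θ), we can solve for θ:

cos θ = 1 - Δλ/λ_C

Given:
- Δλ = 0.9705 pm
- λ_C = h/(m_e·c) ≈ 2.42631024 pm

cos θ = 1 - 0.9705/2.42631024
cos θ = 1 - 0.399990
cos θ = 0.600010

θ = arccos(0.600010)
θ = 53.13°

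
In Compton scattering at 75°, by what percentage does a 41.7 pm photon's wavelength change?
4.3126%

Calculate the Compton shift:
Δλ = λ_C(1 - cos(75°))
Δλ = 2.4263 × (1 - cos(75°))
Δλ = 2.4263 × 0.7412
Δλ = 1.7983 pm

Percentage change:
(Δλ/λ₀) × 100 = (1.7983/41.7) × 100
= 4.3126%

(Intermediate values are shown rounded; full precision is carried through to the final answer.)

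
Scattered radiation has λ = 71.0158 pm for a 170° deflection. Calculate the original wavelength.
66.2000 pm

From λ' = λ + Δλ, we have λ = λ' - Δλ

First calculate the Compton shift:
Δλ = λ_C(1 - cos θ)
Δλ = 2.4263 × (1 - cos(170°))
Δλ = 2.4263 × 1.9848
Δλ = 4.8158 pm

Initial wavelength:
λ = λ' - Δλ
λ = 71.0158 - 4.8158
λ = 66.2000 pm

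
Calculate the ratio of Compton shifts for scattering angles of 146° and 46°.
146° produces the larger shift by a factor of 5.990

Calculate both shifts using Δλ = λ_C(1 - cos θ):

For θ₁ = 46°:
Δλ₁ = 2.4263 × (1 - cos(46°))
Δλ₁ = 2.4263 × 0.3053
Δλ₁ = 0.7409 pm

For θ₂ = 146°:
Δλ₂ = 2.4263 × (1 - cos(146°))
Δλ₂ = 2.4263 × 1.8290
Δλ₂ = 4.4378 pm

The 146° angle produces the larger shift.
Ratio: 4.4378/0.7409 = 5.990

(Intermediate values are shown rounded; full precision is carried through to the final answer.)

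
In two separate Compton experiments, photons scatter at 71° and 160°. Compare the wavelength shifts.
160° produces the larger shift by a factor of 2.876

Calculate both shifts using Δλ = λ_C(1 - cos θ):

For θ₁ = 71°:
Δλ₁ = 2.4263 × (1 - cos(71°))
Δλ₁ = 2.4263 × 0.6744
Δλ₁ = 1.6364 pm

For θ₂ = 160°:
Δλ₂ = 2.4263 × (1 - cos(160°))
Δλ₂ = 2.4263 × 1.9397
Δλ₂ = 4.7063 pm

The 160° angle produces the larger shift.
Ratio: 4.7063/1.6364 = 2.876

(Intermediate values are shown rounded; full precision is carried through to the final answer.)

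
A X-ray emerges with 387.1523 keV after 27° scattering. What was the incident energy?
422.0001 keV

Convert final energy to wavelength (hc ≈ 1239.842 keV·pm):
λ' = hc/E' = 1239.842 / 387.1523 = 3.2025 pm

Calculate the Compton shift:
Δλ = λ_C(1 - cos(27°))
Δλ = 2.4263 × (1 - cos(27°))
Δλ = 0.2645 pm

Initial wavelength:
λ = λ' - Δλ = 3.2025 - 0.2645 = 2.9380 pm

Initial energy:
E = hc/λ = 1239.842 / 2.9380 = 422.0001 keV

(Intermediate values are shown rounded; full precision is carried through to the final answer.)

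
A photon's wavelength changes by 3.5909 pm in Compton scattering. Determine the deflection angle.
118.68°

From the Compton formula Δλ = λ_C(1 - cos θ), we can solve for θ:

cos θ = 1 - Δλ/λ_C

Given:
- Δλ = 3.5909 pm
- λ_C = h/(m_e·c) ≈ 2.42631024 pm

cos θ = 1 - 3.5909/2.42631024
cos θ = 1 - 1.479984
cos θ = -0.479984

θ = arccos(-0.479984)
θ = 118.68°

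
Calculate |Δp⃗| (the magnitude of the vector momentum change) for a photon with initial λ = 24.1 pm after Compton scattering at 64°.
2.8387e-23 kg·m/s

Photon momentum magnitude is p = h/λ.

Initial momentum:
p₀ = h/λ = 6.6261e-34/2.4100e-11 = 2.7494e-23 kg·m/s

After scattering:
λ' = λ + Δλ = 24.1 + 1.3627 = 25.4627 pm
p' = h/λ' = 6.6261e-34/2.5463e-11 = 2.6023e-23 kg·m/s

Momentum is a vector; the scattered photon's direction makes angle θ = 64° with the incident direction. The magnitude of the vector change Δp⃗ = p⃗₀ − p⃗' is found from the law of cosines:
|Δp⃗|² = p₀² + p'² − 2p₀p'cos θ
|Δp⃗|² = (2.7494e-23)² + (2.6023e-23)² − 2·2.7494e-23·2.6023e-23·cos(64°)
|Δp⃗| = 2.8387e-23 kg·m/s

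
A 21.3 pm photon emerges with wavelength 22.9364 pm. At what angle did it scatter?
71.00°

First find the wavelength shift:
Δλ = λ' - λ = 22.9364 - 21.3 = 1.6364 pm

Using Δλ = λ_C(1 - cos θ), with λ_C = h/(m_e·c) ≈ 2.42631024 pm:
cos θ = 1 - Δλ/λ_C
cos θ = 1 - 1.6364/2.42631024
cos θ = 0.325560

θ = arccos(0.325560)
θ = 71.00°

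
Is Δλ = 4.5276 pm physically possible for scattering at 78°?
No, inconsistent

Calculate the expected shift for θ = 78°:

Δλ_expected = λ_C(1 - cos(78°))
Δλ_expected = 2.4263 × (1 - cos(78°))
Δλ_expected = 2.4263 × 0.7921
Δλ_expected = 1.9219 pm

Given shift: 4.5276 pm
Expected shift: 1.9219 pm
Difference: 2.6057 pm

The values do not match. The given shift corresponds to θ ≈ 150.0°, not 78°.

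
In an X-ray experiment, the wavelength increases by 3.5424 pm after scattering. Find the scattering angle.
117.39°

From the Compton formula Δλ = λ_C(1 - cos θ), we can solve for θ:

cos θ = 1 - Δλ/λ_C

Given:
- Δλ = 3.5424 pm
- λ_C = h/(m_e·c) ≈ 2.42631024 pm

cos θ = 1 - 3.5424/2.42631024
cos θ = 1 - 1.459995
cos θ = -0.459995

θ = arccos(-0.459995)
θ = 117.39°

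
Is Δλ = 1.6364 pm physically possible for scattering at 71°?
Yes, consistent

Calculate the expected shift for θ = 71°:

Δλ_expected = λ_C(1 - cos(71°))
Δλ_expected = 2.4263 × (1 - cos(71°))
Δλ_expected = 2.4263 × 0.6744
Δλ_expected = 1.6364 pm

Given shift: 1.6364 pm
Expected shift: 1.6364 pm
Difference: 0.0000 pm

The values match. This is consistent with Compton scattering at the stated angle.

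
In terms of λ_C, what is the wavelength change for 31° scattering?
0.1428 λ_C

The Compton shift formula is:
Δλ = λ_C(1 - cos θ)

Dividing both sides by λ_C:
Δλ/λ_C = 1 - cos θ

For θ = 31°:
Δλ/λ_C = 1 - cos(31°)
Δλ/λ_C = 1 - 0.8572
Δλ/λ_C = 0.1428

This means the shift is 0.1428 × λ_C = 0.3466 pm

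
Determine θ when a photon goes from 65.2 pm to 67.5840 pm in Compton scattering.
89.00°

First find the wavelength shift:
Δλ = λ' - λ = 67.5840 - 65.2 = 2.3840 pm

Using Δλ = λ_C(1 - cos θ), with λ_C = h/(m_e·c) ≈ 2.42631024 pm:
cos θ = 1 - Δλ/λ_C
cos θ = 1 - 2.3840/2.42631024
cos θ = 0.017438

θ = arccos(0.017438)
θ = 89.00°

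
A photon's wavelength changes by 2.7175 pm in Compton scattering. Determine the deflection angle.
96.89°

From the Compton formula Δλ = λ_C(1 - cos θ), we can solve for θ:

cos θ = 1 - Δλ/λ_C

Given:
- Δλ = 2.7175 pm
- λ_C = h/(m_e·c) ≈ 2.42631024 pm

cos θ = 1 - 2.7175/2.42631024
cos θ = 1 - 1.120013
cos θ = -0.120013

θ = arccos(-0.120013)
θ = 96.89°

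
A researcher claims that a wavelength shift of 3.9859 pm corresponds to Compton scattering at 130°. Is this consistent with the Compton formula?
Yes, consistent

Calculate the expected shift for θ = 130°:

Δλ_expected = λ_C(1 - cos(130°))
Δλ_expected = 2.4263 × (1 - cos(130°))
Δλ_expected = 2.4263 × 1.6428
Δλ_expected = 3.9859 pm

Given shift: 3.9859 pm
Expected shift: 3.9859 pm
Difference: 0.0000 pm

The values match. This is consistent with Compton scattering at the stated angle.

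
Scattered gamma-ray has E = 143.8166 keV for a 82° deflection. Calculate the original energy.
189.8000 keV

Convert final energy to wavelength (hc ≈ 1239.842 keV·pm):
λ' = hc/E' = 1239.842 / 143.8166 = 8.6210 pm

Calculate the Compton shift:
Δλ = λ_C(1 - cos(82°))
Δλ = 2.4263 × (1 - cos(82°))
Δλ = 2.0886 pm

Initial wavelength:
λ = λ' - Δλ = 8.6210 - 2.0886 = 6.5324 pm

Initial energy:
E = hc/λ = 1239.842 / 6.5324 = 189.8000 keV

(Intermediate values are shown rounded; full precision is carried through to the final answer.)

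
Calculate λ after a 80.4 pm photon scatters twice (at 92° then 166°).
87.6915 pm

Apply Compton shift twice:

First scattering at θ₁ = 92°:
Δλ₁ = λ_C(1 - cos(92°))
Δλ₁ = 2.4263 × 1.0349
Δλ₁ = 2.5110 pm

After first scattering:
λ₁ = 80.4 + 2.5110 = 82.9110 pm

Second scattering at θ₂ = 166°:
Δλ₂ = λ_C(1 - cos(166°))
Δλ₂ = 2.4263 × 1.9703
Δλ₂ = 4.7805 pm

Final wavelength:
λ₂ = 82.9110 + 4.7805 = 87.6915 pm

Total shift: Δλ_total = 2.5110 + 4.7805 = 7.2915 pm

(Intermediate values are shown rounded; full precision is carried through to the final answer.)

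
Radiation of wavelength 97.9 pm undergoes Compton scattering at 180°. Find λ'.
102.7526 pm

Using the Compton formula: λ' = λ + λ_C(1 − cos θ)

For θ = 180°, cos θ = -1 (exact) = -1.0000, so:
1 − cos 180° = 1 − (-1) = 2.0000

Δλ = λ_C × 2.0000 = 2.4263 × 2.0000 = 4.8526 pm

λ' = 97.9 + 4.8526 = 102.7526 pm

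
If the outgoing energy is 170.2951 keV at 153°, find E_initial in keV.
460.5001 keV

Convert final energy to wavelength (hc ≈ 1239.842 keV·pm):
λ' = hc/E' = 1239.842 / 170.2951 = 7.2805 pm

Calculate the Compton shift:
Δλ = λ_C(1 - cos(153°))
Δλ = 2.4263 × (1 - cos(153°))
Δλ = 4.5882 pm

Initial wavelength:
λ = λ' - Δλ = 7.2805 - 4.5882 = 2.6924 pm

Initial energy:
E = hc/λ = 1239.842 / 2.6924 = 460.5001 keV

(Intermediate values are shown rounded; full precision is carried through to the final answer.)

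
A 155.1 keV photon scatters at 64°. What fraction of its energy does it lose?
0.1456 (or 14.56%)

Calculate initial and final photon energies:

Initial: E₀ = 155.1 keV → λ₀ = 7.9938 pm
Compton shift: Δλ = 1.3627 pm
Final wavelength: λ' = 9.3565 pm
Final energy: E' = 132.5112 keV

Fractional energy loss:
(E₀ - E')/E₀ = (155.1000 - 132.5112)/155.1000
= 22.5888/155.1000
= 0.1456
= 14.56%

(Intermediate values are shown rounded; full precision is carried through to the final answer.)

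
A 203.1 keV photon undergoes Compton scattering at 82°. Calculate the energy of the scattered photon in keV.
151.3253 keV

First convert energy to wavelength:
λ = hc/E, with hc ≈ 1239.842 keV·pm (i.e. 1239.842 eV·nm)

For E = 203.1 keV = 203100 eV:
λ = 1239.842 keV·pm / 203.1 keV
λ = 6.1046 pm

Calculate the Compton shift:
Δλ = λ_C(1 - cos(82°)) = 2.4263 × 0.8608
Δλ = 2.0886 pm

Final wavelength:
λ' = 6.1046 + 2.0886 = 8.1932 pm

Final energy:
E' = hc/λ' = 1239.842 / 8.1932 = 151.3253 keV

(Intermediate values are shown rounded; full precision is carried through to the final answer.)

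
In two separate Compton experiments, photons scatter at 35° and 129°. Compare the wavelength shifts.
129° produces the larger shift by a factor of 9.009

Calculate both shifts using Δλ = λ_C(1 - cos θ):

For θ₁ = 35°:
Δλ₁ = 2.4263 × (1 - cos(35°))
Δλ₁ = 2.4263 × 0.1808
Δλ₁ = 0.4388 pm

For θ₂ = 129°:
Δλ₂ = 2.4263 × (1 - cos(129°))
Δλ₂ = 2.4263 × 1.6293
Δλ₂ = 3.9532 pm

The 129° angle produces the larger shift.
Ratio: 3.9532/0.4388 = 9.009

(Intermediate values are shown rounded; full precision is carried through to the final answer.)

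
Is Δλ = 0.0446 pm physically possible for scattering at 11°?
Yes, consistent

Calculate the expected shift for θ = 11°:

Δλ_expected = λ_C(1 - cos(11°))
Δλ_expected = 2.4263 × (1 - cos(11°))
Δλ_expected = 2.4263 × 0.0184
Δλ_expected = 0.0446 pm

Given shift: 0.0446 pm
Expected shift: 0.0446 pm
Difference: 0.0000 pm

The values match. This is consistent with Compton scattering at the stated angle.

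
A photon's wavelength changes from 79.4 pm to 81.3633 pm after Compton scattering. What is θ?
79.00°

First find the wavelength shift:
Δλ = λ' - λ = 81.3633 - 79.4 = 1.9633 pm

Using Δλ = λ_C(1 - cos θ), with λ_C = h/(m_e·c) ≈ 2.42631024 pm:
cos θ = 1 - Δλ/λ_C
cos θ = 1 - 1.9633/2.42631024
cos θ = 0.190829

θ = arccos(0.190829)
θ = 79.00°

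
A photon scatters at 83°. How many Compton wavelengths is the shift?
0.8781 λ_C

The Compton shift formula is:
Δλ = λ_C(1 - cos θ)

Dividing both sides by λ_C:
Δλ/λ_C = 1 - cos θ

For θ = 83°:
Δλ/λ_C = 1 - cos(83°)
Δλ/λ_C = 1 - 0.1219
Δλ/λ_C = 0.8781

This means the shift is 0.8781 × λ_C = 2.1306 pm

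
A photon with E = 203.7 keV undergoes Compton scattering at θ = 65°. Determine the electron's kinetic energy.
38.1121 keV

By energy conservation: K_e = E_initial - E_final

First find the scattered photon energy:
Initial wavelength: λ = hc/E = 6.0866 pm
Compton shift: Δλ = λ_C(1 - cos(65°)) = 1.4009 pm
Final wavelength: λ' = 6.0866 + 1.4009 = 7.4875 pm
Final photon energy: E' = hc/λ' = 165.5879 keV

Electron kinetic energy:
K_e = E - E' = 203.7000 - 165.5879 = 38.1121 keV

(Intermediate values are shown rounded; full precision is carried through to the final answer.)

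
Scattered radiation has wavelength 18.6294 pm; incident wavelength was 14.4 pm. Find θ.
138.00°

First find the wavelength shift:
Δλ = λ' - λ = 18.6294 - 14.4 = 4.2294 pm

Using Δλ = λ_C(1 - cos θ), with λ_C = h/(m_e·c) ≈ 2.42631024 pm:
cos θ = 1 - Δλ/λ_C
cos θ = 1 - 4.2294/2.42631024
cos θ = -0.743141

θ = arccos(-0.743141)
θ = 138.00°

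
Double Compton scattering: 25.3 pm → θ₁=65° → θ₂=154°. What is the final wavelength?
31.3080 pm

Apply Compton shift twice:

First scattering at θ₁ = 65°:
Δλ₁ = λ_C(1 - cos(65°))
Δλ₁ = 2.4263 × 0.5774
Δλ₁ = 1.4009 pm

After first scattering:
λ₁ = 25.3 + 1.4009 = 26.7009 pm

Second scattering at θ₂ = 154°:
Δλ₂ = λ_C(1 - cos(154°))
Δλ₂ = 2.4263 × 1.8988
Δλ₂ = 4.6071 pm

Final wavelength:
λ₂ = 26.7009 + 4.6071 = 31.3080 pm

Total shift: Δλ_total = 1.4009 + 4.6071 = 6.0080 pm

(Intermediate values are shown rounded; full precision is carried through to the final answer.)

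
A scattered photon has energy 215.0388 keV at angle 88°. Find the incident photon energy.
362.0999 keV

Convert final energy to wavelength (hc ≈ 1239.842 keV·pm):
λ' = hc/E' = 1239.842 / 215.0388 = 5.7657 pm

Calculate the Compton shift:
Δλ = λ_C(1 - cos(88°))
Δλ = 2.4263 × (1 - cos(88°))
Δλ = 2.3416 pm

Initial wavelength:
λ = λ' - Δλ = 5.7657 - 2.3416 = 3.4240 pm

Initial energy:
E = hc/λ = 1239.842 / 3.4240 = 362.0999 keV

(Intermediate values are shown rounded; full precision is carried through to the final answer.)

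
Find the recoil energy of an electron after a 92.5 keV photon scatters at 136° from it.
21.9556 keV

By energy conservation: K_e = E_initial - E_final

First find the scattered photon energy:
Initial wavelength: λ = hc/E = 13.4037 pm
Compton shift: Δλ = λ_C(1 - cos(136°)) = 4.1717 pm
Final wavelength: λ' = 13.4037 + 4.1717 = 17.5753 pm
Final photon energy: E' = hc/λ' = 70.5444 keV

Electron kinetic energy:
K_e = E - E' = 92.5000 - 70.5444 = 21.9556 keV

(Intermediate values are shown rounded; full precision is carried through to the final answer.)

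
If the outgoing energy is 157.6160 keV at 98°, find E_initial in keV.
242.9999 keV

Convert final energy to wavelength (hc ≈ 1239.842 keV·pm):
λ' = hc/E' = 1239.842 / 157.6160 = 7.8662 pm

Calculate the Compton shift:
Δλ = λ_C(1 - cos(98°))
Δλ = 2.4263 × (1 - cos(98°))
Δλ = 2.7640 pm

Initial wavelength:
λ = λ' - Δλ = 7.8662 - 2.7640 = 5.1022 pm

Initial energy:
E = hc/λ = 1239.842 / 5.1022 = 242.9999 keV

(Intermediate values are shown rounded; full precision is carried through to the final answer.)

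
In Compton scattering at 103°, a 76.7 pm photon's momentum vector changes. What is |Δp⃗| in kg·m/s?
1.3271e-23 kg·m/s

Photon momentum magnitude is p = h/λ.

Initial momentum:
p₀ = h/λ = 6.6261e-34/7.6700e-11 = 8.6389e-24 kg·m/s

After scattering:
λ' = λ + Δλ = 76.7 + 2.9721 = 79.6721 pm
p' = h/λ' = 6.6261e-34/7.9672e-11 = 8.3167e-24 kg·m/s

Momentum is a vector; the scattered photon's direction makes angle θ = 103° with the incident direction. The magnitude of the vector change Δp⃗ = p⃗₀ − p⃗' is found from the law of cosines:
|Δp⃗|² = p₀² + p'² − 2p₀p'cos θ
|Δp⃗|² = (8.6389e-24)² + (8.3167e-24)² − 2·8.6389e-24·8.3167e-24·cos(103°)
|Δp⃗| = 1.3271e-23 kg·m/s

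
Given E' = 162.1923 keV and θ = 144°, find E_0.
380.8997 keV

Convert final energy to wavelength (hc ≈ 1239.842 keV·pm):
λ' = hc/E' = 1239.842 / 162.1923 = 7.6443 pm

Calculate the Compton shift:
Δλ = λ_C(1 - cos(144°))
Δλ = 2.4263 × (1 - cos(144°))
Δλ = 4.3892 pm

Initial wavelength:
λ = λ' - Δλ = 7.6443 - 4.3892 = 3.2550 pm

Initial energy:
E = hc/λ = 1239.842 / 3.2550 = 380.8997 keV

(Intermediate values are shown rounded; full precision is carried through to the final answer.)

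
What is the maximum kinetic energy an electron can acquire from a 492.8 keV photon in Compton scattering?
324.5383 keV

Maximum energy transfer occurs at θ = 180° (backscattering).

Initial photon: E₀ = 492.8 keV → λ₀ = 2.5159 pm

Maximum Compton shift (at 180°):
Δλ_max = 2λ_C = 2 × 2.4263 = 4.8526 pm

Final wavelength:
λ' = 2.5159 + 4.8526 = 7.3685 pm

Minimum photon energy (maximum energy to electron):
E'_min = hc/λ' = 168.2617 keV

Maximum electron kinetic energy:
K_max = E₀ - E'_min = 492.8000 - 168.2617 = 324.5383 keV

(Intermediate values are shown rounded; full precision is carried through to the final answer.)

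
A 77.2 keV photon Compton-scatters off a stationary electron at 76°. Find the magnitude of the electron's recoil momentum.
4.8307e-23 kg·m/s

The electron is initially at rest, so by conservation of momentum:
p⃗_e = p⃗₀ − p⃗'  (incident photon momentum minus scattered photon momentum)

Photon momentum magnitudes (p = h/λ = E/c):
λ₀ = hc/E₀ = 16.0601 pm → p₀ = h/λ₀ = 4.1258e-23 kg·m/s
Δλ = λ_C(1 − cos 76°) = 1.8393 pm
λ' = 17.8995 pm → p' = h/λ' = 3.7018e-23 kg·m/s

The scattered photon makes angle θ = 76° with the incident direction, so by the law of cosines:
|p⃗_e|² = p₀² + p'² − 2p₀p'cos θ
|p⃗_e|² = (4.1258e-23)² + (3.7018e-23)² − 2·4.1258e-23·3.7018e-23·cos(76°)
|p⃗_e| = 4.8307e-23 kg·m/s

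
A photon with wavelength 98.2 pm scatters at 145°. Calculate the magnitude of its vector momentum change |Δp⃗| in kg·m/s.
1.2594e-23 kg·m/s

Photon momentum magnitude is p = h/λ.

Initial momentum:
p₀ = h/λ = 6.6261e-34/9.8200e-11 = 6.7475e-24 kg·m/s

After scattering:
λ' = λ + Δλ = 98.2 + 4.4138 = 102.6138 pm
p' = h/λ' = 6.6261e-34/1.0261e-10 = 6.4573e-24 kg·m/s

Momentum is a vector; the scattered photon's direction makes angle θ = 145° with the incident direction. The magnitude of the vector change Δp⃗ = p⃗₀ − p⃗' is found from the law of cosines:
|Δp⃗|² = p₀² + p'² − 2p₀p'cos θ
|Δp⃗|² = (6.7475e-24)² + (6.4573e-24)² − 2·6.7475e-24·6.4573e-24·cos(145°)
|Δp⃗| = 1.2594e-23 kg·m/s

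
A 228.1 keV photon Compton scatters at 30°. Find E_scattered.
215.2285 keV

First convert energy to wavelength:
λ = hc/E, with hc ≈ 1239.842 keV·pm (i.e. 1239.842 eV·nm)

For E = 228.1 keV = 228100 eV:
λ = 1239.842 keV·pm / 228.1 keV
λ = 5.4355 pm

Calculate the Compton shift:
Δλ = λ_C(1 - cos(30°)) = 2.4263 × 0.1340
Δλ = 0.3251 pm

Final wavelength:
λ' = 5.4355 + 0.3251 = 5.7606 pm

Final energy:
E' = hc/λ' = 1239.842 / 5.7606 = 215.2285 keV

(Intermediate values are shown rounded; full precision is carried through to the final answer.)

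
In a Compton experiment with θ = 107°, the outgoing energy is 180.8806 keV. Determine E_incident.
333.4000 keV

Convert final energy to wavelength (hc ≈ 1239.842 keV·pm):
λ' = hc/E' = 1239.842 / 180.8806 = 6.8545 pm

Calculate the Compton shift:
Δλ = λ_C(1 - cos(107°))
Δλ = 2.4263 × (1 - cos(107°))
Δλ = 3.1357 pm

Initial wavelength:
λ = λ' - Δλ = 6.8545 - 3.1357 = 3.7188 pm

Initial energy:
E = hc/λ = 1239.842 / 3.7188 = 333.4000 keV

(Intermediate values are shown rounded; full precision is carried through to the final answer.)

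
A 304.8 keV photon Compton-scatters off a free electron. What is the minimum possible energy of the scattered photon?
138.9904 keV (at θ = 180°)

The scattered photon has minimum energy when its wavelength is maximum, i.e., when the Compton shift Δλ = λ_C(1 − cos θ) is maximum. This occurs at θ = 180° (backscattering), giving Δλ_max = 2λ_C = 4.8526 pm.

Initial wavelength: λ₀ = hc/E₀ = 4.0677 pm
Maximum final wavelength: λ'_max = λ₀ + 2λ_C = 4.0677 + 4.8526 = 8.9203 pm
Minimum final energy: E'_min = hc/λ'_max = 138.9904 keV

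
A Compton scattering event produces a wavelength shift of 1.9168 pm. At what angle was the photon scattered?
77.88°

From the Compton formula Δλ = λ_C(1 - cos θ), we can solve for θ:

cos θ = 1 - Δλ/λ_C

Given:
- Δλ = 1.9168 pm
- λ_C = h/(m_e·c) ≈ 2.42631024 pm

cos θ = 1 - 1.9168/2.42631024
cos θ = 1 - 0.790006
cos θ = 0.209994

θ = arccos(0.209994)
θ = 77.88°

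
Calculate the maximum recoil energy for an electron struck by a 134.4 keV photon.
46.3282 keV

Maximum energy transfer occurs at θ = 180° (backscattering).

Initial photon: E₀ = 134.4 keV → λ₀ = 9.2250 pm

Maximum Compton shift (at 180°):
Δλ_max = 2λ_C = 2 × 2.4263 = 4.8526 pm

Final wavelength:
λ' = 9.2250 + 4.8526 = 14.0776 pm

Minimum photon energy (maximum energy to electron):
E'_min = hc/λ' = 88.0718 keV

Maximum electron kinetic energy:
K_max = E₀ - E'_min = 134.4000 - 88.0718 = 46.3282 keV

(Intermediate values are shown rounded; full precision is carried through to the final answer.)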